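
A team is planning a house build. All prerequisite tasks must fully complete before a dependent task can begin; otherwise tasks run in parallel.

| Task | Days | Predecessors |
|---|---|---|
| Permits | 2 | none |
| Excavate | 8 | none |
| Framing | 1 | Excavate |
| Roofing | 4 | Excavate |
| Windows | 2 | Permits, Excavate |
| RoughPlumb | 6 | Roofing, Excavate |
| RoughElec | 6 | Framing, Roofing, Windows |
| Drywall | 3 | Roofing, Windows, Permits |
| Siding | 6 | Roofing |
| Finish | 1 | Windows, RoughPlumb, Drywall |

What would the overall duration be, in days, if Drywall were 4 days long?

19

The binding path is Excavate→Roofing→RoughPlumb→Finish = 8+4+6+1 = 19; finish at 19 days.
The longest path through Drywall is only 16 days, so Drywall has float 3.
The critical path is still Excavate→Roofing→RoughPlumb→Finish; finish is now 19 days.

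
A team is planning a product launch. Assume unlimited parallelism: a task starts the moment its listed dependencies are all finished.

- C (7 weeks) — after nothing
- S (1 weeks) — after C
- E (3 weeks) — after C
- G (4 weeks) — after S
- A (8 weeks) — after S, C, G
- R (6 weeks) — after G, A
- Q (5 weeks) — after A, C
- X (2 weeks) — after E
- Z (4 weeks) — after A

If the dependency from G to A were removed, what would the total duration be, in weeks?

Before: longest chain C→S→G→A→R = 7+1+4+8+6 = 26, finish 26.
Without G→A, A's earliest start moves from 12 to 8.
The longest chain is now C→S→A→R = 7+1+8+6 = 22, so the product launch takes 22 weeks.

22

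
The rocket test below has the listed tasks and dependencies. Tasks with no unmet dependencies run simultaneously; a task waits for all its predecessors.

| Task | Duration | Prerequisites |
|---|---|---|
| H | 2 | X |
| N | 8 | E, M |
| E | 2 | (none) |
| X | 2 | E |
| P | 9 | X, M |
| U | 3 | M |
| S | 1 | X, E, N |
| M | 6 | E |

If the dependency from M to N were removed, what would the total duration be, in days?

17

With the dependency in place, E→M→P = 2+6+9 = 17 sets the finish at 17 days.
Without M→N, N's earliest start moves from 8 to 2.
The longest chain is now E→M→P = 2+6+9 = 17, so the project takes 17 days.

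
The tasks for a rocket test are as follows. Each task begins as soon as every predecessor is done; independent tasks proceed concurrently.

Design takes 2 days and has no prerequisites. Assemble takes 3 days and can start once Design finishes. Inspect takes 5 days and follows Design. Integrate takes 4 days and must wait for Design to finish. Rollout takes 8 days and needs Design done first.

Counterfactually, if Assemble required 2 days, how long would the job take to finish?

As given, the longest chain is Design→Rollout = 2+8 = 10, so the finish is 10 days.
The longest path through Assemble is only 5 days, so Assemble has float 5.
That remains the longest chain; total 10 days.

10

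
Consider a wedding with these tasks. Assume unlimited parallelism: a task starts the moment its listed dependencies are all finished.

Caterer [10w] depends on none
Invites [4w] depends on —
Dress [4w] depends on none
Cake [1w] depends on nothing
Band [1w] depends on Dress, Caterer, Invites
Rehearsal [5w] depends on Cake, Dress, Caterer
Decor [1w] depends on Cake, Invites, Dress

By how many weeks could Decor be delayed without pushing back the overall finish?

The longest chain is Caterer→Rehearsal = 10+5 = 15; overall finish 15 weeks.
Longest path through Decor: 5 weeks (earliest finish 5, latest finish 15).
Float = 15 − 5 = 10.

10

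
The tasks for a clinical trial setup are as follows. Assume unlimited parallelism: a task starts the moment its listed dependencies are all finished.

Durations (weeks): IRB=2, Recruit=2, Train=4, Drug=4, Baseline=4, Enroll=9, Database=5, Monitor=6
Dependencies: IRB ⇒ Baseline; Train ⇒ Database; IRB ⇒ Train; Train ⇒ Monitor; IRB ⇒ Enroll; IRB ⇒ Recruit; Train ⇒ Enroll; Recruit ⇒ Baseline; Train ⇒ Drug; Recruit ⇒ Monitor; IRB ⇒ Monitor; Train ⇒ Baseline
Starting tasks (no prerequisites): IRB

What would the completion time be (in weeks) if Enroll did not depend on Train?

12

Original critical path: IRB→Train→Enroll = 2+4+9 = 15 ⇒ 15 weeks.
Without Train→Enroll, Enroll's earliest start moves from 6 to 2.
After: IRB→Train→Monitor = 2+4+6 = 12 → 12 weeks.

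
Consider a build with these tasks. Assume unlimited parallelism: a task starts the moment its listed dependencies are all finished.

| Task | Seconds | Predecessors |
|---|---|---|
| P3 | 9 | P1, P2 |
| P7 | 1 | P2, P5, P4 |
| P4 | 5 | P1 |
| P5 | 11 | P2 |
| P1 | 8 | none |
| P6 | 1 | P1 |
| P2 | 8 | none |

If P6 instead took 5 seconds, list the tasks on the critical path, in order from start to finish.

P2, P5, P7

Critical path before the change: P2→P5→P7 = 8+11+1 = 20 giving 20 seconds.
The longest path through P6 is only 9 seconds, so P6 has float 11.
No other chain overtakes it, so the finish is 20 seconds.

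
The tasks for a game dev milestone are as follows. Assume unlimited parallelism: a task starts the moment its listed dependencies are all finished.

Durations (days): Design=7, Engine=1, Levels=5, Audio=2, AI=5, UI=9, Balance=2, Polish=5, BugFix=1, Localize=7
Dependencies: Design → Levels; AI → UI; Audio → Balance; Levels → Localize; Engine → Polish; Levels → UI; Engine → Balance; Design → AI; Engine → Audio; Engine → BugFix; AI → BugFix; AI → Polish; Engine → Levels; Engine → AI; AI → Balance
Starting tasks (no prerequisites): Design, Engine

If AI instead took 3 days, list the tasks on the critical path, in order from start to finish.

Critical path before the change: Design→AI→UI = 7+5+9 = 21 giving 21 days.
Since AI is critical, the -2 change carries straight to that chain (now 19 days).
New critical path: Design→Levels→UI = 7+5+9 = 21 ⇒ 21 days.

Design, Levels, UI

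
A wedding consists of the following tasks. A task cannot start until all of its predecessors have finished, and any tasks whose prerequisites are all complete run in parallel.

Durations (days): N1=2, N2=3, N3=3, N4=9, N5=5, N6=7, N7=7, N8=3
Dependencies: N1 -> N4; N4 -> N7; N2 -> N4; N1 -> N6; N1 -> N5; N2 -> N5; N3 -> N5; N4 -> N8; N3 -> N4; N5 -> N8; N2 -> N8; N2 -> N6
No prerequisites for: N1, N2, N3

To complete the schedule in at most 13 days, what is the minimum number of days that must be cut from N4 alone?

6

Current finish: 19 days; target: 13.
N4 is on every critical path, so each day cut from N4 cuts the finish by one (this holds down to a finish of 11).
Need 19 − 13 = 6 days off N4 → N4 becomes 3 days, finish becomes 13.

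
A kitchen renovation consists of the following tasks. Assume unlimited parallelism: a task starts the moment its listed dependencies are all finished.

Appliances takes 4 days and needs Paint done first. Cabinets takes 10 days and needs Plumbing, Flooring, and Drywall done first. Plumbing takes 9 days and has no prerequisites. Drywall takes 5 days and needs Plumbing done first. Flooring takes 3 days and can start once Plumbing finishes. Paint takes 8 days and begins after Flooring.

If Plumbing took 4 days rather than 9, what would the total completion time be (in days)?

As given, the longest chain is Plumbing→Drywall→Cabinets = 9+5+10 = 24, so the finish is 24 days.
Plumbing is on the critical path; changing it to 4 makes that path 19 days.
No other chain overtakes it, so the finish is 19 days.

19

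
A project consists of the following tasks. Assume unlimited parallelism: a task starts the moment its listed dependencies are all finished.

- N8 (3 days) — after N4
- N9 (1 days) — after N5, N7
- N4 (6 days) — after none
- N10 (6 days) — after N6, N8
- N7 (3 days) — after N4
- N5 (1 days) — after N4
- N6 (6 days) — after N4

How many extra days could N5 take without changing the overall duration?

10

The longest chain is N4→N6→N10 = 6+6+6 = 18; overall finish 18 days.
The longest chain containing N5 totals 8 days.
Slack of N5 = 16 − 6 = 10 days.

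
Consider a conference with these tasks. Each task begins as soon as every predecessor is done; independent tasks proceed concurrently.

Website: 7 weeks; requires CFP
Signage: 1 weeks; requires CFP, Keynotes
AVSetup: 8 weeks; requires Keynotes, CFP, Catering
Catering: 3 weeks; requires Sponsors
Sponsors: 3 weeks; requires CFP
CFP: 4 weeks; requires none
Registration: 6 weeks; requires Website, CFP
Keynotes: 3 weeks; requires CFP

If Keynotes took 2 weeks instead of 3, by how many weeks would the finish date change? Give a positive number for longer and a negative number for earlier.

Baseline: CFP→Sponsors→Catering→AVSetup = 4+3+3+8 = 18 → 18 weeks.
Keynotes has 3 weeks of float (longest path through it is 15).
No other chain overtakes it, so the finish is 18 weeks.
Change in finish: 18 − 18 = +0 weeks.

0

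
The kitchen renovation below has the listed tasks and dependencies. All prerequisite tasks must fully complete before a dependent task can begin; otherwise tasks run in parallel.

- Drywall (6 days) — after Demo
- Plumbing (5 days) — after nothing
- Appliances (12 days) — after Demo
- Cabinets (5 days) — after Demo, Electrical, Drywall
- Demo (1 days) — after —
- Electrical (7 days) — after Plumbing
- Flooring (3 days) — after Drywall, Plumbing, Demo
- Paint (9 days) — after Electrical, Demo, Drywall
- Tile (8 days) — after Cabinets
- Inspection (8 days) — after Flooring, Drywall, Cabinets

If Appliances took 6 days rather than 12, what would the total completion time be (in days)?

25

As given, the longest chain is Plumbing→Electrical→Cabinets→Tile = 5+7+5+8 = 25, so the finish is 25 days.
The longest path through Appliances is only 13 days, so Appliances has float 12.
That remains the longest chain; total 25 days.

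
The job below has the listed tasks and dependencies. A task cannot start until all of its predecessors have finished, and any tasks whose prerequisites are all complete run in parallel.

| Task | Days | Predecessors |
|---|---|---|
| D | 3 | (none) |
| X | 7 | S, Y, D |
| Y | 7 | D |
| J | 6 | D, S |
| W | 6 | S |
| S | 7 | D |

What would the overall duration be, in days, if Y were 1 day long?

17

As given, the longest chain is D→Y→X = 3+7+7 = 17, so the finish is 17 days.
Y lies on that path, so at 1 day the path becomes 11 days.
Now D→S→X = 3+7+7 = 17 is longest, so the finish becomes 17 days.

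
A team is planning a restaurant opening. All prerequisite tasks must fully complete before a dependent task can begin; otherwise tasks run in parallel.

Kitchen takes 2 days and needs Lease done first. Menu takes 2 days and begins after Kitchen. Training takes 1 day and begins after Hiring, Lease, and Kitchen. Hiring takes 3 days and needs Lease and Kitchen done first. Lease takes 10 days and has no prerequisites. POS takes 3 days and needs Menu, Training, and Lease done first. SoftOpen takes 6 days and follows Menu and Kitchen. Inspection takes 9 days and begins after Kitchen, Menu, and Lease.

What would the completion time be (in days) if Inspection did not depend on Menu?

21

With the dependency in place, Lease→Kitchen→Menu→Inspection = 10+2+2+9 = 23 sets the finish at 23 days.
Without Menu→Inspection, Inspection's earliest start moves from 14 to 12.
After: Lease→Kitchen→Inspection = 10+2+9 = 21 → 21 days.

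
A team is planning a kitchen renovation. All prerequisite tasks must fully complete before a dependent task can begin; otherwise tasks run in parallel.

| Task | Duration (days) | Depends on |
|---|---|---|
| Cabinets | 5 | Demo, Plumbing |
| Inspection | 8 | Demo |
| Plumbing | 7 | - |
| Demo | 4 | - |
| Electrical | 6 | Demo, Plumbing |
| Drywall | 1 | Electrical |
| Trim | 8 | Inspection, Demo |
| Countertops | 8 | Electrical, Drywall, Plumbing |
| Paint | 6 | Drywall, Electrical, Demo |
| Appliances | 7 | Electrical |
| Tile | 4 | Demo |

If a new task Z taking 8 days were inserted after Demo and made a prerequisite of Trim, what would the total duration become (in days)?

Originally the kitchen renovation takes 22 days.
With Z inserted, Trim now waits for max(Inspection, Demo, Z).
New critical path: Plumbing→Electrical→Drywall→Countertops = 7+6+1+8 = 22 ⇒ 22 days.

22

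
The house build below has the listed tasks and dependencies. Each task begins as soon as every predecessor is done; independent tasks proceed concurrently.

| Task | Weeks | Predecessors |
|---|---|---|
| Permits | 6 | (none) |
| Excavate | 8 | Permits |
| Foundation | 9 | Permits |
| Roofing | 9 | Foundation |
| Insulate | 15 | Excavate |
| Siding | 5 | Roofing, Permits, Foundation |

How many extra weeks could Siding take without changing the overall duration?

0

Permits→Excavate→Insulate = 6+8+15 = 29 sets the makespan at 29 weeks.
Longest path through Siding: 29 weeks (earliest finish 29, latest finish 29).
Float = 29 − 29 = 0.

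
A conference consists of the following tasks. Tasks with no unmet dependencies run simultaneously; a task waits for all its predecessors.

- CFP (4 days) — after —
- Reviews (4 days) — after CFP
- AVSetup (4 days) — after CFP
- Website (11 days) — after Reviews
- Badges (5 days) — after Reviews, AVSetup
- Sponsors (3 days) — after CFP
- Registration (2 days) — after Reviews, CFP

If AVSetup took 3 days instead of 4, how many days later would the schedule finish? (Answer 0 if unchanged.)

0

As given, the longest chain is CFP→Reviews→Website = 4+4+11 = 19, so the finish is 19 days.
The longest path through AVSetup is only 13 days, so AVSetup has float 6.
The critical path is still CFP→Reviews→Website; finish is now 19 days.
Change in finish: 19 − 19 = +0 days.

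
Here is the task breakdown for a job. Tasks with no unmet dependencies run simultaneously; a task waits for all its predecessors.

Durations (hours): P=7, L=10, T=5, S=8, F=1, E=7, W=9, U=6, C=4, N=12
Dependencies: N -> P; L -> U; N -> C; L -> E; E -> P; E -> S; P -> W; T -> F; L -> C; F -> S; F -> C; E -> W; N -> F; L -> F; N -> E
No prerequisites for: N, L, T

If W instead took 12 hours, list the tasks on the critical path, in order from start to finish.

N, E, P, W

As given, the longest chain is N→E→P→W = 12+7+7+9 = 35, so the finish is 35 hours.
W is on the critical path; changing it to 12 makes that path 38 hours.
That remains the longest chain; total 38 hours.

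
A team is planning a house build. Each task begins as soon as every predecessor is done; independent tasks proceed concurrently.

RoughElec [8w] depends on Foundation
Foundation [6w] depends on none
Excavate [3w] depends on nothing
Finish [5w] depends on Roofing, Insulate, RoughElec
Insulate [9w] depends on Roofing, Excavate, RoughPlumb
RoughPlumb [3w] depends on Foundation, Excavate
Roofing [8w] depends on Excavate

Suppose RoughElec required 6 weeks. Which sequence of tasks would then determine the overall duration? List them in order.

Excavate, Roofing, Insulate, Finish

Critical path before the change: Excavate→Roofing→Insulate→Finish = 3+8+9+5 = 25 giving 25 weeks.
RoughElec has 6 weeks of float (longest path through it is 19).
The critical path is still Excavate→Roofing→Insulate→Finish; finish is now 25 weeks.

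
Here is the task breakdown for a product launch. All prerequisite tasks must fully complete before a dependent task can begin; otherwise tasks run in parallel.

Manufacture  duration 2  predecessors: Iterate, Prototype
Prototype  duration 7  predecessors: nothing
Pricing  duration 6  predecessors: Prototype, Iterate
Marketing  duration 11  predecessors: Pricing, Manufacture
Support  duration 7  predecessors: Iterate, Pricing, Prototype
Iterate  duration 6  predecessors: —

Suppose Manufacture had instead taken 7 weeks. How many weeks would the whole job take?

The binding path is Prototype→Pricing→Marketing = 7+6+11 = 24; finish at 24 weeks.
Manufacture has 4 weeks of float (longest path through it is 20).
Now Prototype→Manufacture→Marketing = 7+7+11 = 25 is longest, so the finish becomes 25 weeks.

25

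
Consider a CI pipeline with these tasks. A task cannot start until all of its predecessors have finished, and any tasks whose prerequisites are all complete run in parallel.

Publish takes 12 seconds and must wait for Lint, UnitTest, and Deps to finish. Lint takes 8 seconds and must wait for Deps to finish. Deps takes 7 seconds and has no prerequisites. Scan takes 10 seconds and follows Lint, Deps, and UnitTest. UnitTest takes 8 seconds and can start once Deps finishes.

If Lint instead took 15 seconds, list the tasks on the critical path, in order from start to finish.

Deps, Lint, Publish

Critical path before the change: Deps→Lint→Publish = 7+8+12 = 27 giving 27 seconds.
Lint lies on that path, so at 15 seconds the path becomes 34 seconds.
The critical path is still Deps→Lint→Publish; finish is now 34 seconds.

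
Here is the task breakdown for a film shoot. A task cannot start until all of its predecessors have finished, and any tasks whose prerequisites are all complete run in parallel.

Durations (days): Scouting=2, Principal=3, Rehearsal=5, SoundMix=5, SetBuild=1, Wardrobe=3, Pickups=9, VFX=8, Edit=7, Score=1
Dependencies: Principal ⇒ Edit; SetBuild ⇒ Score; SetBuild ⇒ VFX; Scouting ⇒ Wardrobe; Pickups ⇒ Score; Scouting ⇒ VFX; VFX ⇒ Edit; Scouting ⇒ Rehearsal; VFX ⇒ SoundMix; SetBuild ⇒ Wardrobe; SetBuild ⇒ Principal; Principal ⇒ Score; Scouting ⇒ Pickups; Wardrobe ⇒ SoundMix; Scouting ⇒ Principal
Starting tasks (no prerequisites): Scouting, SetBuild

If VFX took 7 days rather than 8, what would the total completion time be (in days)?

16

As given, the longest chain is Scouting→VFX→Edit = 2+8+7 = 17, so the finish is 17 days.
Since VFX is critical, the -1 change carries straight to that chain (now 16 days).
No other chain overtakes it, so the finish is 16 days.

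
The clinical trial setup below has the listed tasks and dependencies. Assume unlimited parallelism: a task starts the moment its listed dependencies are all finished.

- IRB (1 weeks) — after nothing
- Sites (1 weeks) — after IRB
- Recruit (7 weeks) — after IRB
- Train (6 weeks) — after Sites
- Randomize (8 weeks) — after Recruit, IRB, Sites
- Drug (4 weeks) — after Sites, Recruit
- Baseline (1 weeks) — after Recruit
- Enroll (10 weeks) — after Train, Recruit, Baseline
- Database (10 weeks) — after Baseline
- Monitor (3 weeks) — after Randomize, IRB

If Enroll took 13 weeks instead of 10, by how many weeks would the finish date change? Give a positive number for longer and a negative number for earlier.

Baseline: IRB→Recruit→Baseline→Enroll = 1+7+1+10 = 19 → 19 weeks.
Since Enroll is critical, the +3 change carries straight to that chain (now 22 weeks).
The critical path is still IRB→Recruit→Baseline→Enroll; finish is now 22 weeks.
Change in finish: 22 − 19 = +3 weeks.

3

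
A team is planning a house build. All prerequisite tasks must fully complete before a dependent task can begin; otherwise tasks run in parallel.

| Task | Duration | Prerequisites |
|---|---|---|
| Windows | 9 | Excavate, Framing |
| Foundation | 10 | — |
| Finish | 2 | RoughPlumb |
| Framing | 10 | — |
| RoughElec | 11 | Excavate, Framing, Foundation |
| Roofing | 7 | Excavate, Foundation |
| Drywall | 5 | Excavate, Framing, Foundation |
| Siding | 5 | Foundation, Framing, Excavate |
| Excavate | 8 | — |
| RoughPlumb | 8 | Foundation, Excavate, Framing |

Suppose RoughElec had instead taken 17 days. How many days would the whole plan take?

27

As given, the longest chain is Foundation→RoughElec = 10+11 = 21, so the finish is 21 days.
RoughElec lies on that path, so at 17 days the path becomes 27 days.
The critical path is still Foundation→RoughElec; finish is now 27 days.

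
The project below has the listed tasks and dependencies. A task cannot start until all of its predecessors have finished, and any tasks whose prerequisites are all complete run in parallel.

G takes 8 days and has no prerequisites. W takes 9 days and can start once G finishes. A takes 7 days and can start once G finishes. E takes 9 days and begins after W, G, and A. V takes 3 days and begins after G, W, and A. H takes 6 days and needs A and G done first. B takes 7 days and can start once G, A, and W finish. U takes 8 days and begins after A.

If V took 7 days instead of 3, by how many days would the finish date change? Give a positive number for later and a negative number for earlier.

Baseline: G→W→E = 8+9+9 = 26 → 26 days.
The longest path through V is only 20 days, so V has float 6.
The critical path is still G→W→E; finish is now 26 days.
Change in finish: 26 − 26 = +0 days.

0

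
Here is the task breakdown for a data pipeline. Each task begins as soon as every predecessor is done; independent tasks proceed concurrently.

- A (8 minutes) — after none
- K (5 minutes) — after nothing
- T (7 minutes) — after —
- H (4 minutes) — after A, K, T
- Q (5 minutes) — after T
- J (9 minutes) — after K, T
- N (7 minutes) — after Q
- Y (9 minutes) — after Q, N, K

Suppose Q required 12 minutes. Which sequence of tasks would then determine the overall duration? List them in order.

T, Q, N, Y

The binding path is T→Q→N→Y = 7+5+7+9 = 28; finish at 28 minutes.
Since Q is critical, the +7 change carries straight to that chain (now 35 minutes).
No other chain overtakes it, so the finish is 35 minutes.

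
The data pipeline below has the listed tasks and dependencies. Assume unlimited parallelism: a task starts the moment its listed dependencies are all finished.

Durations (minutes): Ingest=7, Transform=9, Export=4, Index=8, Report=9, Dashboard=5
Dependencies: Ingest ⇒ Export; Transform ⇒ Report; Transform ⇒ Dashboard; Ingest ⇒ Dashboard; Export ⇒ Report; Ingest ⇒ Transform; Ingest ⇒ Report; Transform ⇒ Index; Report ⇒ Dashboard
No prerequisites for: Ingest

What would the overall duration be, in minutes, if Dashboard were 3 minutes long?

28

Baseline: Ingest→Transform→Report→Dashboard = 7+9+9+5 = 30 → 30 minutes.
Since Dashboard is critical, the -2 change carries straight to that chain (now 28 minutes).
The critical path is still Ingest→Transform→Report→Dashboard; finish is now 28 minutes.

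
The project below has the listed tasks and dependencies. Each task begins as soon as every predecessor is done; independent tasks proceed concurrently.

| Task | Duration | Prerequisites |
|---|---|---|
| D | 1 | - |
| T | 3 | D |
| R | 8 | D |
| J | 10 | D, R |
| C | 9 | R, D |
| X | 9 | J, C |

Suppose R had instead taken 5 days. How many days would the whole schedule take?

25

The binding path is D→R→J→X = 1+8+10+9 = 28; finish at 28 days.
Since R is critical, the -3 change carries straight to that chain (now 25 days).
That remains the longest chain; total 25 days.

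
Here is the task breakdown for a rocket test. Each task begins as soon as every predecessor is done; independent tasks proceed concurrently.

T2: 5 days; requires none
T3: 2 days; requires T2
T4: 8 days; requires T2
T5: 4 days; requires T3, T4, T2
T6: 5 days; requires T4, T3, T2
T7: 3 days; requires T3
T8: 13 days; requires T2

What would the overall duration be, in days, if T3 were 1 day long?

18

Actual critical path: T2→T4→T6 = 5+8+5 = 18 ⇒ 18 days.
The longest path through T3 is only 12 days, so T3 has float 6.
The critical path is still T2→T4→T6; finish is now 18 days.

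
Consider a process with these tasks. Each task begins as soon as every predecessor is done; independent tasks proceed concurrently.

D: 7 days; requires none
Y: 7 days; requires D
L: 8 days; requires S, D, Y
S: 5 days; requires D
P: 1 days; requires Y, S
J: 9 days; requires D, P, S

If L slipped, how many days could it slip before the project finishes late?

2

Critical path: D→Y→P→J = 7+7+1+9 = 24, so the finish is 24 days.
Longest path through L: 22 days (earliest finish 22, latest finish 24).
Float = 24 − 22 = 2.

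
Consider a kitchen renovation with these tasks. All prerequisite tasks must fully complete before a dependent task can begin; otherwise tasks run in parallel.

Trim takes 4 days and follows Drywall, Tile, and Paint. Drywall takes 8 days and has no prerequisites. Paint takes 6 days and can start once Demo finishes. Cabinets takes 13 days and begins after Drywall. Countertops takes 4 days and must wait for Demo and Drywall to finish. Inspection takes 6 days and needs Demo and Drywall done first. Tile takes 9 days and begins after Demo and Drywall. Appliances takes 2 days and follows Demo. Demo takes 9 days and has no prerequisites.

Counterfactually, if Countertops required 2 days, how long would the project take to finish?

Actual critical path: Demo→Tile→Trim = 9+9+4 = 22 ⇒ 22 days.
Countertops has 9 days of float (longest path through it is 13).
That remains the longest chain; total 22 days.

22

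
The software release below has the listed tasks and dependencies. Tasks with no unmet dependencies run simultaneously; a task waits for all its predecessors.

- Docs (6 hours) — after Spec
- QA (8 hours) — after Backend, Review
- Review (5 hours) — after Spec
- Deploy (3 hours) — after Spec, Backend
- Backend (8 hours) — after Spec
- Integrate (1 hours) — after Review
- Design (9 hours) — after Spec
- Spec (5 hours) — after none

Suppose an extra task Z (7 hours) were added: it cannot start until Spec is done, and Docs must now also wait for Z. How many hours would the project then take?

Originally the project takes 21 hours.
With Z inserted, Docs now waits for max(Spec, Z).
New critical path: Spec→Backend→QA = 5+8+8 = 21 ⇒ 21 hours.

21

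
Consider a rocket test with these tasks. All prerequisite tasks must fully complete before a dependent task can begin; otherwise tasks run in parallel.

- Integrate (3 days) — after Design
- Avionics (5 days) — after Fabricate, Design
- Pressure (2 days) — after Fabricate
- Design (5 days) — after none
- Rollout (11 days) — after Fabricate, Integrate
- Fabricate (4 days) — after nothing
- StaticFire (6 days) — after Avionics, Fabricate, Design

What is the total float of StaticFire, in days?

Design→Integrate→Rollout = 5+3+11 = 19 sets the makespan at 19 days.
The longest chain containing StaticFire totals 16 days.
So StaticFire can slip 19 − 16 = 3 days.

3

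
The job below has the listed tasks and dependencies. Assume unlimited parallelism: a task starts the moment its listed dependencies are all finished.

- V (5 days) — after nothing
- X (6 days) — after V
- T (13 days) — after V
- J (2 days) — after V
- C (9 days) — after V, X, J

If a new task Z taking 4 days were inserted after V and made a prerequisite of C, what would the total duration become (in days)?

Originally the job takes 20 days.
With Z inserted, C now waits for max(V, X, J, Z).
New critical path: V→X→C = 5+6+9 = 20 ⇒ 20 days.

20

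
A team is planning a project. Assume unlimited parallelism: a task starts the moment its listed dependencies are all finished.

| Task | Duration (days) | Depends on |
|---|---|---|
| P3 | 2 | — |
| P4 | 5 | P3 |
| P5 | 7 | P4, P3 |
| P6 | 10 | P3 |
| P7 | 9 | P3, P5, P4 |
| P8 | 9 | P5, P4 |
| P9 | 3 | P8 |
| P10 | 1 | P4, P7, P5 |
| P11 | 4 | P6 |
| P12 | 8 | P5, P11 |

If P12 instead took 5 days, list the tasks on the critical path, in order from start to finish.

P3, P4, P5, P8, P9

As given, the longest chain is P3→P4→P5→P8→P9 = 2+5+7+9+3 = 26, so the finish is 26 days.
The longest path through P12 is only 24 days, so P12 has float 2.
The critical path is still P3→P4→P5→P8→P9; finish is now 26 days.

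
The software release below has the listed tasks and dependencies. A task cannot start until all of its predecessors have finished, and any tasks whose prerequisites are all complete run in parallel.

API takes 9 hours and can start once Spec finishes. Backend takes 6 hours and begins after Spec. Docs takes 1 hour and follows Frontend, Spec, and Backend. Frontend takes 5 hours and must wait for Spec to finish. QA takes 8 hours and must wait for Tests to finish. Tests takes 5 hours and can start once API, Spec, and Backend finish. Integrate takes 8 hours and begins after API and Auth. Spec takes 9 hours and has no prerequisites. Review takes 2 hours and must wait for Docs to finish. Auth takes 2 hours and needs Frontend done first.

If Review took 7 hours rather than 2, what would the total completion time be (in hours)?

31

As given, the longest chain is Spec→API→Tests→QA = 9+9+5+8 = 31, so the finish is 31 hours.
Review is off the critical path — its longest chain is 18 hours, giving 13 of slack.
That remains the longest chain; total 31 hours.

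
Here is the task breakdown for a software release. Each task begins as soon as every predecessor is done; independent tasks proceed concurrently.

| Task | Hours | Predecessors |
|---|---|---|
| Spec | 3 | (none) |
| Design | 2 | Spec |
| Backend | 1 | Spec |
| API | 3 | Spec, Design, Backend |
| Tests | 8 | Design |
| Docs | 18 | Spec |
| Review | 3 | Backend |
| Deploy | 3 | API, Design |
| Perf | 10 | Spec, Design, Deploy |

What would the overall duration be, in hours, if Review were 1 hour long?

Baseline: Spec→Design→API→Deploy→Perf = 3+2+3+3+10 = 21 → 21 hours.
The longest path through Review is only 7 hours, so Review has float 14.
The critical path is still Spec→Design→API→Deploy→Perf; finish is now 21 hours.

21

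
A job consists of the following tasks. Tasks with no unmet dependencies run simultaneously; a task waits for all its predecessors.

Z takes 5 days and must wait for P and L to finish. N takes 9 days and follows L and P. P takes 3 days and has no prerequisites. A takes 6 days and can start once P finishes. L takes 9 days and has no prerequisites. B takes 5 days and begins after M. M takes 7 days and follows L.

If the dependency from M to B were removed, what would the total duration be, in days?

Original critical path: L→M→B = 9+7+5 = 21 ⇒ 21 days.
Without M→B, B's earliest start moves from 16 to 0.
New critical path: L→N = 9+9 = 18 ⇒ 18 days.

18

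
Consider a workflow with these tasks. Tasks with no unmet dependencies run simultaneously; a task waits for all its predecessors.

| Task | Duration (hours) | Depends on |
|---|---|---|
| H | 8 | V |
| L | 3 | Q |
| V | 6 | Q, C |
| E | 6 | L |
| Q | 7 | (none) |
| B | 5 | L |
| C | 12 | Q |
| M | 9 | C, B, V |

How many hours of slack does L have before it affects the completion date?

10

Q→C→V→M = 7+12+6+9 = 34 sets the makespan at 34 hours.
Longest path through L: 24 hours (earliest finish 10, latest finish 20).
So L can slip 20 − 10 = 10 hours.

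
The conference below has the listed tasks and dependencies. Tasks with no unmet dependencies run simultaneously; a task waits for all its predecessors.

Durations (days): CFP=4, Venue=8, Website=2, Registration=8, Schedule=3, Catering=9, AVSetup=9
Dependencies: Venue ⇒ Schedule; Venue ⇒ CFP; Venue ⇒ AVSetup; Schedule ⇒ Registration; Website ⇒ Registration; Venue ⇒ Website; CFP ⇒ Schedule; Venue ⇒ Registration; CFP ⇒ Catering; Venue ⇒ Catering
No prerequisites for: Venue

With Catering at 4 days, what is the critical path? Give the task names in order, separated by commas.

The binding path is Venue→CFP→Schedule→Registration = 8+4+3+8 = 23; finish at 23 days.
The longest path through Catering is only 21 days, so Catering has float 2.
The critical path is still Venue→CFP→Schedule→Registration; finish is now 23 days.

Venue, CFP, Schedule, Registration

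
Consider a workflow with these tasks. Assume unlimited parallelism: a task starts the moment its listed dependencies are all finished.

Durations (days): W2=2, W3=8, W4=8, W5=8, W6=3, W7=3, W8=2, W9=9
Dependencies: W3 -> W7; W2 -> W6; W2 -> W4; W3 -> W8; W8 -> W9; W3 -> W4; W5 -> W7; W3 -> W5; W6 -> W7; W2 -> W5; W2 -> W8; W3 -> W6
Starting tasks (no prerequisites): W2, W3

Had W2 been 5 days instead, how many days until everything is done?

Critical path before the change: W3→W5→W7 = 8+8+3 = 19 giving 19 days.
W2 has 6 days of float (longest path through it is 13).
The critical path is still W3→W5→W7; finish is now 19 days.

19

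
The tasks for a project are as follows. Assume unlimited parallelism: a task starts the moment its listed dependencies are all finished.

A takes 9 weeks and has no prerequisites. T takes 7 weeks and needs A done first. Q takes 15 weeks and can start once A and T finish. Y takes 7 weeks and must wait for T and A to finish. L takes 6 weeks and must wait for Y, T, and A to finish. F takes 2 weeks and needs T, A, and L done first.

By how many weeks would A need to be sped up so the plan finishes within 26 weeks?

Current finish: 31 weeks; target: 26.
A is on every critical path, so each week cut from A cuts the finish by one (this holds down to a finish of 23).
Need 31 − 26 = 5 weeks off A → A becomes 4 weeks, finish becomes 26.

5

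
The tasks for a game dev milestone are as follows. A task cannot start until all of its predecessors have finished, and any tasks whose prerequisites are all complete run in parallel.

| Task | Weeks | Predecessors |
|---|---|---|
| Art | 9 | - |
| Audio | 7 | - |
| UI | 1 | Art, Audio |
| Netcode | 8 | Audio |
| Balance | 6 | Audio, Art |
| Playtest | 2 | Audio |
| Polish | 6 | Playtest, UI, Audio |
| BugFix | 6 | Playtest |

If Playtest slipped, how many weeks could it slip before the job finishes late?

1

The longest chain is Art→UI→Polish = 9+1+6 = 16; overall finish 16 weeks.
Longest path through Playtest: 15 weeks (earliest finish 9, latest finish 10).
So Playtest can slip 10 − 9 = 1 week.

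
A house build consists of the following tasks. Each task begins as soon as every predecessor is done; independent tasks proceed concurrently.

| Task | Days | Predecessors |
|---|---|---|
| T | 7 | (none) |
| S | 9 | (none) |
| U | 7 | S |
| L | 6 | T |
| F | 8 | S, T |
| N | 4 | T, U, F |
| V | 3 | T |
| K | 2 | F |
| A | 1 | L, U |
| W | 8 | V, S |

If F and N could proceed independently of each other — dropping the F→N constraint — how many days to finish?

20

Before: longest chain S→F→N = 9+8+4 = 21, finish 21.
Without F→N, N's earliest start moves from 17 to 16.
After: S→U→N = 9+7+4 = 20 → 20 days.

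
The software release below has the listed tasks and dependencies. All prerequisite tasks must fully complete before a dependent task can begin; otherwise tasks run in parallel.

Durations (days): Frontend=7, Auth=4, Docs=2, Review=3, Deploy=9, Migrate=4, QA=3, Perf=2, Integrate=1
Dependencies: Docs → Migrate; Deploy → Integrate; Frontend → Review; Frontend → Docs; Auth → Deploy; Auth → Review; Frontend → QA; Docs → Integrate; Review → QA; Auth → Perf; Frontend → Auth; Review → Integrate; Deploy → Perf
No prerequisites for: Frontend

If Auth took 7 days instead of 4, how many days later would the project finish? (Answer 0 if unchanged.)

3

Actual critical path: Frontend→Auth→Deploy→Perf = 7+4+9+2 = 22 ⇒ 22 days.
Since Auth is critical, the +3 change carries straight to that chain (now 25 days).
No other chain overtakes it, so the finish is 25 days.
Change in finish: 25 − 22 = +3 days.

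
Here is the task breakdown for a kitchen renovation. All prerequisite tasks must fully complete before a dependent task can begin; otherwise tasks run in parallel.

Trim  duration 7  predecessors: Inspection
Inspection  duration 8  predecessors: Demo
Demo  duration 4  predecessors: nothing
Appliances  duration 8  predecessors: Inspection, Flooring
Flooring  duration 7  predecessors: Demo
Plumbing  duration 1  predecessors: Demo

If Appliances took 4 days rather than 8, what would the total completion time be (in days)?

19

Actual critical path: Demo→Inspection→Appliances = 4+8+8 = 20 ⇒ 20 days.
Appliances lies on that path, so at 4 days the path becomes 16 days.
Now Demo→Inspection→Trim = 4+8+7 = 19 is longest, so the finish becomes 19 days.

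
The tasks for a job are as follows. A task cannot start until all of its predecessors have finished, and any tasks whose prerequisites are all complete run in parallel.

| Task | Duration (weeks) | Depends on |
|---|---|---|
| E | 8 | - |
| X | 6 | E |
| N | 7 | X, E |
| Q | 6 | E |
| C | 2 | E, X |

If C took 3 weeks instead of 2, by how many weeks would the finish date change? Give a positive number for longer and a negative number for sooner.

0

Baseline: E→X→N = 8+6+7 = 21 → 21 weeks.
The longest path through C is only 16 weeks, so C has float 5.
The critical path is still E→X→N; finish is now 21 weeks.
Change in finish: 21 − 21 = +0 weeks.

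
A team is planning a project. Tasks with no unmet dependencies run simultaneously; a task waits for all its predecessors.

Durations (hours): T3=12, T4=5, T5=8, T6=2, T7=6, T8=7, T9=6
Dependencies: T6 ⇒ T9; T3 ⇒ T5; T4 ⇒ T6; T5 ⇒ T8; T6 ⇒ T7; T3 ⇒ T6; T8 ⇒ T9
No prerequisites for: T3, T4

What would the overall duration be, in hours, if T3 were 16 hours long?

Critical path before the change: T3→T5→T8→T9 = 12+8+7+6 = 33 giving 33 hours.
T3 lies on that path, so at 16 hours the path becomes 37 hours.
The critical path is still T3→T5→T8→T9; finish is now 37 hours.

37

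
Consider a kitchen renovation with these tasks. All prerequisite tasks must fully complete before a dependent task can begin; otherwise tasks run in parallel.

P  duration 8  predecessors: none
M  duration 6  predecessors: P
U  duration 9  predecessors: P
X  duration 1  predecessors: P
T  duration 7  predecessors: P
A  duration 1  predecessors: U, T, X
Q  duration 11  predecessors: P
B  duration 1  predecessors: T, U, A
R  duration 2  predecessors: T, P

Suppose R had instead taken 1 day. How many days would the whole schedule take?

Actual critical path: P→U→A→B = 8+9+1+1 = 19 ⇒ 19 days.
The longest path through R is only 17 days, so R has float 2.
The critical path is still P→U→A→B; finish is now 19 days.

19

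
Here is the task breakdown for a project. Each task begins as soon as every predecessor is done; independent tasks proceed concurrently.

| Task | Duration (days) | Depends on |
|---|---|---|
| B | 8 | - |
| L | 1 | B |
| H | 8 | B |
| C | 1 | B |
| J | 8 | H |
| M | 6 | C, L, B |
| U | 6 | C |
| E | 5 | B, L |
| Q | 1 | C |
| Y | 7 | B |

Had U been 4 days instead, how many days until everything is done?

24

As given, the longest chain is B→H→J = 8+8+8 = 24, so the finish is 24 days.
U is off the critical path — its longest chain is 15 days, giving 9 of slack.
No other chain overtakes it, so the finish is 24 days.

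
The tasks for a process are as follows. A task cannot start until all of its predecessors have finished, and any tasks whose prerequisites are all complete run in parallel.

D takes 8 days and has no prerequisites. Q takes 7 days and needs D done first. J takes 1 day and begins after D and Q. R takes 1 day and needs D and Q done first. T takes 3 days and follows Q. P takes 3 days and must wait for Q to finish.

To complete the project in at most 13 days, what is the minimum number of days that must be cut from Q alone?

Current finish: 18 days; target: 13.
Q is on every critical path, so each day cut from Q cuts the finish by one (this holds down to a finish of 12).
Need 18 − 13 = 5 days off Q → Q becomes 2 days, finish becomes 13.

5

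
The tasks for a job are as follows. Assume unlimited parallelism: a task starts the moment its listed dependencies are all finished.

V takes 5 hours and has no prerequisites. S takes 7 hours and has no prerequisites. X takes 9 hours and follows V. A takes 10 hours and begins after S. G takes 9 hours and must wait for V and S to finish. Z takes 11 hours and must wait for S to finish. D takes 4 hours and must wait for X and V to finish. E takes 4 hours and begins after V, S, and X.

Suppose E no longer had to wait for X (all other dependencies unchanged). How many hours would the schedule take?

18

With the dependency in place, V→X→D = 5+9+4 = 18 sets the finish at 18 hours.
Without X→E, E's earliest start moves from 14 to 7.
The longest chain is now V→X→D = 5+9+4 = 18, so the schedule takes 18 hours.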